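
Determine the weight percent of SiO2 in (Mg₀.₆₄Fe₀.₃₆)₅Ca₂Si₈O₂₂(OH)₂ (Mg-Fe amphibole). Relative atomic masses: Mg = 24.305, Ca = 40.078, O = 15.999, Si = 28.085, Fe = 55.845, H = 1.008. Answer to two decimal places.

Molar mass of (Mg₀.₆₄Fe₀.₃₆)₅Ca₂Si₈O₂₂(OH)₂ = 3.20*24.305 + 1.80*55.845 + 2*40.078 + 8*28.085 + 24*15.999 + 2*1.008 = 869.125 g/mol.
Each formula unit contains 8 Si, equivalent to 8/1 = 8.0000 mol SiO2.
M(SiO2) = 1×28.085 + 2×15.999 = 60.083 g/mol.
Mass of SiO2 per formula unit = 8.0000 × 60.083 = 480.664 g.
SiO2 wt% = 480.664 / 869.125 × 100 = 55.30%.

55.30 wt%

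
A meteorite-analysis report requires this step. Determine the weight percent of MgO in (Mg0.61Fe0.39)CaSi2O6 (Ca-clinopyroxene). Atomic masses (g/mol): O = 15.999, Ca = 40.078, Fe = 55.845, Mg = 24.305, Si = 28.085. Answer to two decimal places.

M((Mg0.61Fe0.39)CaSi2O6) = 228.848 g/mol; M(MgO) = 40.304 g/mol.
Moles MgO per formula unit = 0.61 Mg ÷ 1 = 0.6100.
MgO fraction = (0.6100 × 40.304) / 228.848 = 24.585/228.848 = 0.1074.

10.74 wt%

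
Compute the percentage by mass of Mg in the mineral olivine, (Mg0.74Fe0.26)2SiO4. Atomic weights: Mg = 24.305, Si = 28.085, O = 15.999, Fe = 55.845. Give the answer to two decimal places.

22.90 mass %

Formula mass = 1.48×24.305 + 0.52×55.845 + 1×28.085 + 4×15.999 = 157.092 g/mol, of which 35.971 g is Mg.
So Mg makes up 35.971/157.092 = 0.2290 of the mass, i.e. 22.90%.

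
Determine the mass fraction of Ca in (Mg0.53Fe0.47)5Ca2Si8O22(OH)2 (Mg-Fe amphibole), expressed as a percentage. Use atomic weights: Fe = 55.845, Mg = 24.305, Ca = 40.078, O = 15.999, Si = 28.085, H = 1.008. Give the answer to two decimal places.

M((Mg0.53Fe0.47)5Ca2Si8O22(OH)2) = 886.472 g/mol.
Ca contributes 2 × 40.078 = 80.156 g per mole.
80.156/886.472 = 0.0904 → 9.04%.

9.04 mass %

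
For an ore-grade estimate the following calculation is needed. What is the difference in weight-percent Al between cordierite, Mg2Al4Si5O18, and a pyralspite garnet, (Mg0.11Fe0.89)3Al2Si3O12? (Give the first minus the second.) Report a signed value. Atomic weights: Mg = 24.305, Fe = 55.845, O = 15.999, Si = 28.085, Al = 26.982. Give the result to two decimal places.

7.38 percentage points

M(Mg2Al4Si5O18) = 584.945 g/mol, so wt% Al = 107.928/584.945 × 100 = 18.45%.
M((Mg0.11Fe0.89)3Al2Si3O12) = 487.334 g/mol, so wt% Al = 53.964/487.334 × 100 = 11.07%.
18.45 − 11.07 = 7.38 pp.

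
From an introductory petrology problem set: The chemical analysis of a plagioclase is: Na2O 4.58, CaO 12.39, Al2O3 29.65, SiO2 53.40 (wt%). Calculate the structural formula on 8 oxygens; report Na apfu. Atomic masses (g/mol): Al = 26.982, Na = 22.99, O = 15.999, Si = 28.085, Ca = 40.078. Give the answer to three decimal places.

0.402 Na apfu

Na2O: 4.58/61.979 = 0.07390 mol → 0.14780 mol Na, 0.07390 mol O.
CaO: 12.39/56.077 = 0.22095 mol → 0.22095 mol Ca, 0.22095 mol O.
Al2O3: 29.65/101.961 = 0.29080 mol → 0.58160 mol Al, 0.87240 mol O.
SiO2: 53.40/60.083 = 0.88877 mol → 0.88877 mol Si, 1.77754 mol O.
Total oxygen = 2.94479 mol. Normalization factor = 8/2.94479 = 2.71666.
Na per 8 O = 0.14780 × 2.71666 = 0.402.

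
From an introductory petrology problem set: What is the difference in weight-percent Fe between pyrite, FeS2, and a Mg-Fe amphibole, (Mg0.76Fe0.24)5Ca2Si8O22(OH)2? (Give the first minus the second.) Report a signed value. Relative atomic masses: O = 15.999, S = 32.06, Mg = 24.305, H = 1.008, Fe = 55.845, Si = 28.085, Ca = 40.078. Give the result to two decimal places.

First mineral: 55.845 g Fe in 119.965 g formula = 46.55 wt% Fe.
Second mineral: 67.014 g Fe in 850.201 g formula = 7.88 wt% Fe.
46.55% − 7.88% gives a difference of 38.67 percentage points.

38.67 percentage points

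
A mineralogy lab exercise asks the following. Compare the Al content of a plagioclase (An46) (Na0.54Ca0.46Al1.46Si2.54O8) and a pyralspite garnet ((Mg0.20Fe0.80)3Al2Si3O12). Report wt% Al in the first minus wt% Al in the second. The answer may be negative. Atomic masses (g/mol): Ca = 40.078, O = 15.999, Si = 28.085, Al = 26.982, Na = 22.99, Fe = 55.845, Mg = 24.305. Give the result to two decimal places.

3.34 percentage points

Al in Na0.54Ca0.46Al1.46Si2.54O8: molar mass 269.572 g/mol; 1.46×26.982 = 39.394 g → 14.61 wt%.
Al in (Mg0.20Fe0.80)3Al2Si3O12: molar mass 478.818 g/mol; 2×26.982 = 53.964 g → 11.27 wt%.
Difference = 14.61 − 11.27 = 3.34 percentage points.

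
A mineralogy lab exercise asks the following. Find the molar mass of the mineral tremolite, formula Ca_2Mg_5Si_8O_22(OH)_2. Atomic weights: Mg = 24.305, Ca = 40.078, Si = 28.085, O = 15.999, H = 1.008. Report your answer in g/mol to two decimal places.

M = 2(40.078) + 5(24.305) + 8(28.085) + 24(15.999) + 2(1.008)

812.35 g/mol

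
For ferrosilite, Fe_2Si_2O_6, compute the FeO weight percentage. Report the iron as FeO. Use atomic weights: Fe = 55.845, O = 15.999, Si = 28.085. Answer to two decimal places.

54.46 wt%

Molar mass of Fe_2Si_2O_6 = 2×55.845 + 2×28.085 + 6×15.999 = 263.854 g/mol.
Each formula unit contains 2 Fe, equivalent to 2/1 = 2.0000 mol FeO.
M(FeO) = 1×55.845 + 1×15.999 = 71.844 g/mol.
Mass of FeO per formula unit = 2.0000 × 71.844 = 143.688 g.
FeO wt% = 143.688 / 263.854 × 100 = 54.46%.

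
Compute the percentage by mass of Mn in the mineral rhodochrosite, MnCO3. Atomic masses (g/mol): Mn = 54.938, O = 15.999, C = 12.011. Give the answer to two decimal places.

47.79 wt%

M(MnCO3) = 114.946 g/mol.
Mn contributes 1 × 54.938 = 54.938 g per mole.
54.938/114.946 = 0.4779 → 47.79%.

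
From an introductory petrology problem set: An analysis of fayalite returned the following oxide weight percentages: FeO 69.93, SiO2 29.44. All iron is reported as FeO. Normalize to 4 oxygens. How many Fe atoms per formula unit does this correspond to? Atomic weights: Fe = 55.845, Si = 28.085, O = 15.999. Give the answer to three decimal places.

1.993 Fe apfu

FeO: 69.93/71.844 = 0.97336 mol → 0.97336 mol Fe, 0.97336 mol O.
SiO2: 29.44/60.083 = 0.48999 mol → 0.48999 mol Si, 0.97998 mol O.
Total oxygen = 1.95334 mol. Normalization factor = 4/1.95334 = 2.04777.
Fe per 4 O = 0.97336 × 2.04777 = 1.993.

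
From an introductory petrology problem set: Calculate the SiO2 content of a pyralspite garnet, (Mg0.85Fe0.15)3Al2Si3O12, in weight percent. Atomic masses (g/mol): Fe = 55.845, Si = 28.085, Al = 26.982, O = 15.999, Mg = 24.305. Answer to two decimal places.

Formula mass = 417.315 g/mol.
3 Si → 3.0000 mol SiO2 per formula unit; M(SiO2) = 60.083, so SiO2 mass = 180.249 g.
180.249/417.315 × 100 = 43.19 wt%.

43.19 wt%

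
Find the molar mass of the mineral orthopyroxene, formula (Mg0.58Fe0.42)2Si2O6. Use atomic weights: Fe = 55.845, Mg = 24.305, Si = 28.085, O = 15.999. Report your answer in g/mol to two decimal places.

227.27 g/mol

The formula mass is the sum 1.16·24.305 + 0.84·55.845 + 2·28.085 + 6·15.999.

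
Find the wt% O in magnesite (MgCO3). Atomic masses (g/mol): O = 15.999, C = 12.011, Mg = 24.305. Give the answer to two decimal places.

Molar mass of MgCO3: 1×24.305 + 1×12.011 + 3×15.999 = 84.313 g/mol.
Mass of O per formula unit: 3 × 15.999 = 47.997 g.
Weight fraction O = 47.997 / 84.313 = 0.5693.

56.93 weight percent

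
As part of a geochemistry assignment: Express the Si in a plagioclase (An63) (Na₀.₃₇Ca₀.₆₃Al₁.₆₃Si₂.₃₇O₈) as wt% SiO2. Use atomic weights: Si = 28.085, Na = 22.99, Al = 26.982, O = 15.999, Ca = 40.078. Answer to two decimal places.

Formula mass = 272.290 g/mol.
2.37 Si → 2.3700 mol SiO2 per formula unit; M(SiO2) = 60.083, so SiO2 mass = 142.397 g.
142.397/272.290 × 100 = 52.30 wt%.

52.30 wt%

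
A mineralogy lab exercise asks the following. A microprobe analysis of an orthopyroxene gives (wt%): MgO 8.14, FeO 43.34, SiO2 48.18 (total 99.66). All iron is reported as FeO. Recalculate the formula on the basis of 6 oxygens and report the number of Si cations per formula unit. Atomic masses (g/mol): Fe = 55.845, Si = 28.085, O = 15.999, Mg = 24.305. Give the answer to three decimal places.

8.14 wt% MgO ÷ 40.304 g/mol = 0.20197 mol, giving 0.20197 Mg and 0.20197 O.
43.34 wt% FeO ÷ 71.844 g/mol = 0.60325 mol, giving 0.60325 Fe and 0.60325 O.
48.18 wt% SiO2 ÷ 60.083 g/mol = 0.80189 mol, giving 0.80189 Si and 1.60378 O.
Oxygen sums to 2.40900; scaling by 6/2.40900 = 2.49066 puts the formula on 6 O.
Si: 0.80189 × 2.49066 = 1.997 atoms per formula unit.

1.997 Si apfu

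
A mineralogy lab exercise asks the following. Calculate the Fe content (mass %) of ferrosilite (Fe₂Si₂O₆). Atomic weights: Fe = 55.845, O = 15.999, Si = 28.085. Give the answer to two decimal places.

Formula mass = 2×55.845 + 2×28.085 + 6×15.999 = 263.854 g/mol, of which 111.690 g is Fe.
So Fe makes up 111.690/263.854 = 0.4233 of the mass, i.e. 42.33%.

42.33 mass %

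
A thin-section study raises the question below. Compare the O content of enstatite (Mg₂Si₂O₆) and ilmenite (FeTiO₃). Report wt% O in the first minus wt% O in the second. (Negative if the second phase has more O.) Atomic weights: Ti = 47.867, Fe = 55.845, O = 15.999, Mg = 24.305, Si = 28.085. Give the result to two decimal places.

O in Mg₂Si₂O₆: molar mass 200.774 g/mol; 6×15.999 = 95.994 g → 47.81 wt%.
O in FeTiO₃: molar mass 151.709 g/mol; 3×15.999 = 47.997 g → 31.64 wt%.
Difference = 47.81 − 31.64 = 16.17 percentage points.

16.17 percentage points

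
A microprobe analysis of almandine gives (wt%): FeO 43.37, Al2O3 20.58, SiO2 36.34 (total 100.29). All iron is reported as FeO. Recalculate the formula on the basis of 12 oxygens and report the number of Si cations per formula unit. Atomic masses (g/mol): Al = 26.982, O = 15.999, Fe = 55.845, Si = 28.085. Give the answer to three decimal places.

FeO (M=71.844): mol = 0.60367; Fe = 0.60367, O = 0.60367.
Al2O3 (M=101.961): mol = 0.20184; Al = 0.40368, O = 0.60552.
SiO2 (M=60.083): mol = 0.60483; Si = 0.60483, O = 1.20966.
ΣO = 2.41885; factor = 12/ΣO = 4.96104.
Si apfu = 0.60483 × 4.96104 = 3.001.

3.001 Si apfu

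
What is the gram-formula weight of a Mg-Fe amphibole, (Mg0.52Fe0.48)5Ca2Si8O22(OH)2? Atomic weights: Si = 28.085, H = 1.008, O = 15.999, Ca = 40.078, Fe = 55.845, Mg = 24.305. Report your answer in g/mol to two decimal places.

M = 2.60*24.305 + 2.40*55.845 + 2*40.078 + 8*28.085 + 24*15.999 + 2*1.008

888.05 g/mol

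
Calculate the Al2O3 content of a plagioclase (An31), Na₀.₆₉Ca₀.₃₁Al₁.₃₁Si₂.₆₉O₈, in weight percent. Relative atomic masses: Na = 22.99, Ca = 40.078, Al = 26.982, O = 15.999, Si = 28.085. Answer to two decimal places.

25.00 wt%

M(Na₀.₆₉Ca₀.₃₁Al₁.₃₁Si₂.₆₉O₈) = 267.174 g/mol; M(Al2O3) = 101.961 g/mol.
Moles Al2O3 per formula unit = 1.31 Al ÷ 2 = 0.6550.
Al2O3 fraction = (0.6550 × 101.961) / 267.174 = 66.784/267.174 = 0.2500.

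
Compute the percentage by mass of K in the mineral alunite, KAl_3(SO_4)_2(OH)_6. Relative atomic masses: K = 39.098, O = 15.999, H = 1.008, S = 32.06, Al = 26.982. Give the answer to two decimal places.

Formula mass = 1×39.098 + 3×26.982 + 2×32.06 + 14×15.999 + 6×1.008 = 414.198 g/mol, of which 39.098 g is K.
So K makes up 39.098/414.198 = 0.0944 of the mass, i.e. 9.44%.

9.44 mass %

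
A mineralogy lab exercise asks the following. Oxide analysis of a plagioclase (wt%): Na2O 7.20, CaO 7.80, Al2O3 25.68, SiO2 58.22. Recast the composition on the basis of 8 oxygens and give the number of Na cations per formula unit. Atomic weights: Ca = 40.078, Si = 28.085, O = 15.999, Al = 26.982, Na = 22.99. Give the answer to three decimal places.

0.630 Na apfu

Na2O (M=61.979): mol = 0.11617; Na = 0.23234, O = 0.11617.
CaO (M=56.077): mol = 0.13909; Ca = 0.13909, O = 0.13909.
Al2O3 (M=101.961): mol = 0.25186; Al = 0.50372, O = 0.75558.
SiO2 (M=60.083): mol = 0.96899; Si = 0.96899, O = 1.93798.
ΣO = 2.94882; factor = 8/ΣO = 2.71295.
Na apfu = 0.23234 × 2.71295 = 0.630.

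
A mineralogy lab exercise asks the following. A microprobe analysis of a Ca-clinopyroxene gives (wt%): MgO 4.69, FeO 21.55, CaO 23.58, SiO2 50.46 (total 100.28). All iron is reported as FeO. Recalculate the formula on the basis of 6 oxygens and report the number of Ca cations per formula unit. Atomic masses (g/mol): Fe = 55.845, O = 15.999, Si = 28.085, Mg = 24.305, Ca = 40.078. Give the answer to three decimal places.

1.003 Ca apfu

MgO (M=40.304): mol = 0.11637; Mg = 0.11637, O = 0.11637.
FeO (M=71.844): mol = 0.29996; Fe = 0.29996, O = 0.29996.
CaO (M=56.077): mol = 0.42049; Ca = 0.42049, O = 0.42049.
SiO2 (M=60.083): mol = 0.83984; Si = 0.83984, O = 1.67968.
ΣO = 2.51650; factor = 6/ΣO = 2.38426.
Ca apfu = 0.42049 × 2.38426 = 1.003.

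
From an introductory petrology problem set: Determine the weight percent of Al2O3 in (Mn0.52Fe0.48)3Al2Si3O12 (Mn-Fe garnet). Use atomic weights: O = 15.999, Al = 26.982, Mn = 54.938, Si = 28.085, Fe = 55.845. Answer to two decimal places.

20.54 wt%

Molar mass of (Mn0.52Fe0.48)3Al2Si3O12 = 1.56×54.938 + 1.44×55.845 + 2×26.982 + 3×28.085 + 12×15.999 = 496.327 g/mol.
Each formula unit contains 2 Al, equivalent to 2/2 = 1.0000 mol Al2O3.
M(Al2O3) = 2×26.982 + 3×15.999 = 101.961 g/mol.
Mass of Al2O3 per formula unit = 1.0000 × 101.961 = 101.961 g.
Al2O3 wt% = 101.961 / 496.327 × 100 = 20.54%.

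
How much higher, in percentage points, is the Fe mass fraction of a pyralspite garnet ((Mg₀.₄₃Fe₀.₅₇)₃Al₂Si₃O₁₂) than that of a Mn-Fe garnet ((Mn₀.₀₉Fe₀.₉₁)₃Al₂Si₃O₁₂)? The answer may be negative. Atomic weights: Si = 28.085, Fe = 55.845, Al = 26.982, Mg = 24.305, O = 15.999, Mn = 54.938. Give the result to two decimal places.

-9.75 percentage points

M((Mg₀.₄₃Fe₀.₅₇)₃Al₂Si₃O₁₂) = 457.055 g/mol, so wt% Fe = 95.495/457.055 × 100 = 20.89%.
M((Mn₀.₀₉Fe₀.₉₁)₃Al₂Si₃O₁₂) = 497.497 g/mol, so wt% Fe = 152.457/497.497 × 100 = 30.64%.
20.89 − 30.64 = -9.75 pp.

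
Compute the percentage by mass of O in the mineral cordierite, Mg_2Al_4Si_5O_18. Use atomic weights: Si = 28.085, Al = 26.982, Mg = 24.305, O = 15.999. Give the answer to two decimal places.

Formula mass = 2×24.305 + 4×26.982 + 5×28.085 + 18×15.999 = 584.945 g/mol, of which 287.982 g is O.
So O makes up 287.982/584.945 = 0.4923 of the mass, i.e. 49.23%.

49.23 weight percent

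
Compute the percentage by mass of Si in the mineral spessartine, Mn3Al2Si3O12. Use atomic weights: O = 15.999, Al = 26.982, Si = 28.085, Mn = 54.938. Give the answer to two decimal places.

Formula mass = 3*54.938 + 2*26.982 + 3*28.085 + 12*15.999 = 495.021 g/mol, of which 84.255 g is Si.
So Si makes up 84.255/495.021 = 0.1702 of the mass, i.e. 17.02%.

17.02 mass %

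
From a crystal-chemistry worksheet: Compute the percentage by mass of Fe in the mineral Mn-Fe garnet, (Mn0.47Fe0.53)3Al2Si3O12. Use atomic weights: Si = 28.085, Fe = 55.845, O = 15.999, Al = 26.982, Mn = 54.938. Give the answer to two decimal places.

M((Mn0.47Fe0.53)3Al2Si3O12) = 496.463 g/mol.
Fe contributes 1.59 × 55.845 = 88.794 g per mole.
88.794/496.463 = 0.1789 → 17.89%.

17.89 mass %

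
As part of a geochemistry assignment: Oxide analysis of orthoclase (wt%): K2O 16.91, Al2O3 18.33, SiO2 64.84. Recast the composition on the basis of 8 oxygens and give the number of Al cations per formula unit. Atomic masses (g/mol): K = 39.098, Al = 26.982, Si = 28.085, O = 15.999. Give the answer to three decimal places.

K2O (M=94.195): mol = 0.17952; K = 0.35904, O = 0.17952.
Al2O3 (M=101.961): mol = 0.17977; Al = 0.35954, O = 0.53931.
SiO2 (M=60.083): mol = 1.07917; Si = 1.07917, O = 2.15834.
ΣO = 2.87717; factor = 8/ΣO = 2.78051.
Al apfu = 0.35954 × 2.78051 = 1.000.

1.000 Al apfu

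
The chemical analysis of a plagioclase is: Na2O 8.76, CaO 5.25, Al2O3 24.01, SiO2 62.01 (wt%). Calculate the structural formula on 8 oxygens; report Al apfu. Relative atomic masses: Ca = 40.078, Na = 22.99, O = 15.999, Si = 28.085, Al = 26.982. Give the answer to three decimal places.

Na2O: 8.76/61.979 = 0.14134 mol → 0.28268 mol Na, 0.14134 mol O.
CaO: 5.25/56.077 = 0.09362 mol → 0.09362 mol Ca, 0.09362 mol O.
Al2O3: 24.01/101.961 = 0.23548 mol → 0.47096 mol Al, 0.70644 mol O.
SiO2: 62.01/60.083 = 1.03207 mol → 1.03207 mol Si, 2.06414 mol O.
Total oxygen = 3.00554 mol. Normalization factor = 8/3.00554 = 2.66175.
Al per 8 O = 0.47096 × 2.66175 = 1.254.

1.254 Al apfu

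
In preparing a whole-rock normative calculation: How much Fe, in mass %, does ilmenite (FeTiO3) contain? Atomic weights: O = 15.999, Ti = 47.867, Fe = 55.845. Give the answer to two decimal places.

Formula mass = 1×55.845 + 1×47.867 + 3×15.999 = 151.709 g/mol, of which 55.845 g is Fe.
So Fe makes up 55.845/151.709 = 0.3681 of the mass, i.e. 36.81%.

36.81 mass %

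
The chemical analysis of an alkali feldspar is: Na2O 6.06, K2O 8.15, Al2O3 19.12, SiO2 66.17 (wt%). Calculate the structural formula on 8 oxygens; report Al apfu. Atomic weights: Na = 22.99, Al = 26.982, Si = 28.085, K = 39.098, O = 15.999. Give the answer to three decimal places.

1.017 Al apfu

Na2O: 6.06/61.979 = 0.09778 mol → 0.19556 mol Na, 0.09778 mol O.
K2O: 8.15/94.195 = 0.08652 mol → 0.17304 mol K, 0.08652 mol O.
Al2O3: 19.12/101.961 = 0.18752 mol → 0.37504 mol Al, 0.56256 mol O.
SiO2: 66.17/60.083 = 1.10131 mol → 1.10131 mol Si, 2.20262 mol O.
Total oxygen = 2.94948 mol. Normalization factor = 8/2.94948 = 2.71234.
Al per 8 O = 0.37504 × 2.71234 = 1.017.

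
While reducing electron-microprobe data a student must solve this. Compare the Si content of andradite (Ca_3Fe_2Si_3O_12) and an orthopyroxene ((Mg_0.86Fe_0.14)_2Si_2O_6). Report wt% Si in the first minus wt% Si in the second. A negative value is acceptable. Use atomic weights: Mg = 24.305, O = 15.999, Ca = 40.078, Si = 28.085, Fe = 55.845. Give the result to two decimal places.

First mineral: 84.255 g Si in 508.167 g formula = 16.58 wt% Si.
Second mineral: 56.170 g Si in 209.605 g formula = 26.80 wt% Si.
16.58% − 26.80% gives a difference of -10.22 percentage points.

-10.22 percentage points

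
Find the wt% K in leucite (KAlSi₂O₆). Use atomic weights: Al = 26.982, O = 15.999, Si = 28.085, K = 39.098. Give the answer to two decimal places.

17.91 wt%

Molar mass of KAlSi₂O₆: 1·39.098 + 1·26.982 + 2·28.085 + 6·15.999 = 218.244 g/mol.
Mass of K per formula unit: 1 × 39.098 = 39.098 g.
Weight fraction K = 39.098 / 218.244 = 0.1791.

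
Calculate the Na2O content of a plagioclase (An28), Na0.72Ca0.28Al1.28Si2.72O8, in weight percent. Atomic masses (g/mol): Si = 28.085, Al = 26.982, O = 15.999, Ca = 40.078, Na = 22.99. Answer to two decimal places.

Molar mass of Na0.72Ca0.28Al1.28Si2.72O8 = 0.72·22.99 + 0.28·40.078 + 1.28·26.982 + 2.72·28.085 + 8·15.999 = 266.695 g/mol.
Each formula unit contains 0.72 Na, equivalent to 0.72/2 = 0.3600 mol Na2O.
M(Na2O) = 2×22.99 + 1×15.999 = 61.979 g/mol.
Mass of Na2O per formula unit = 0.3600 × 61.979 = 22.312 g.
Na2O wt% = 22.312 / 266.695 × 100 = 8.37%.

8.37 wt%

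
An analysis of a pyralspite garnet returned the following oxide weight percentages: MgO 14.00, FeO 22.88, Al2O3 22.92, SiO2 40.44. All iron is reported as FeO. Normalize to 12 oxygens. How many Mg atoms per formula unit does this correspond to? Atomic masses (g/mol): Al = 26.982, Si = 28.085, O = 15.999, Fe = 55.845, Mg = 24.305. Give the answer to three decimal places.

14.00 wt% MgO ÷ 40.304 g/mol = 0.34736 mol, giving 0.34736 Mg and 0.34736 O.
22.88 wt% FeO ÷ 71.844 g/mol = 0.31847 mol, giving 0.31847 Fe and 0.31847 O.
22.92 wt% Al2O3 ÷ 101.961 g/mol = 0.22479 mol, giving 0.44958 Al and 0.67437 O.
40.44 wt% SiO2 ÷ 60.083 g/mol = 0.67307 mol, giving 0.67307 Si and 1.34614 O.
Oxygen sums to 2.68634; scaling by 12/2.68634 = 4.46704 puts the formula on 12 O.
Mg: 0.34736 × 4.46704 = 1.552 atoms per formula unit.

1.552 Mg apfu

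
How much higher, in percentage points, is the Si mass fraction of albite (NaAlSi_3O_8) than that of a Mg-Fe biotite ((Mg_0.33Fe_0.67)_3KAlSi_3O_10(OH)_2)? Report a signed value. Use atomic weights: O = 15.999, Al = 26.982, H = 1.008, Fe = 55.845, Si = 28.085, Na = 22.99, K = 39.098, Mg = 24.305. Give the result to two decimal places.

14.60 percentage points

M(NaAlSi_3O_8) = 262.219 g/mol, so wt% Si = 84.255/262.219 × 100 = 32.13%.
M((Mg_0.33Fe_0.67)_3KAlSi_3O_10(OH)_2) = 480.649 g/mol, so wt% Si = 84.255/480.649 × 100 = 17.53%.
32.13 − 17.53 = 14.60 pp.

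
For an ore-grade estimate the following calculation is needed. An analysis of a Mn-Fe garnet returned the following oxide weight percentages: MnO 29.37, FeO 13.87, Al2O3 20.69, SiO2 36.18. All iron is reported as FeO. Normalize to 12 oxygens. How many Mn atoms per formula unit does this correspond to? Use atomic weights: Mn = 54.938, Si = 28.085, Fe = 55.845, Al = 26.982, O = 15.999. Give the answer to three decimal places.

2.053 Mn apfu

29.37 wt% MnO ÷ 70.937 g/mol = 0.41403 mol, giving 0.41403 Mn and 0.41403 O.
13.87 wt% FeO ÷ 71.844 g/mol = 0.19306 mol, giving 0.19306 Fe and 0.19306 O.
20.69 wt% Al2O3 ÷ 101.961 g/mol = 0.20292 mol, giving 0.40584 Al and 0.60876 O.
36.18 wt% SiO2 ÷ 60.083 g/mol = 0.60217 mol, giving 0.60217 Si and 1.20434 O.
Oxygen sums to 2.42019; scaling by 12/2.42019 = 4.95829 puts the formula on 12 O.
Mn: 0.41403 × 4.95829 = 2.053 atoms per formula unit.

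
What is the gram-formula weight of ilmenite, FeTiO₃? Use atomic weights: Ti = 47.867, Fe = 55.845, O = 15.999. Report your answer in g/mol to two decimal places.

M = 1·55.845 + 1·47.867 + 3·15.999

151.71 g/mol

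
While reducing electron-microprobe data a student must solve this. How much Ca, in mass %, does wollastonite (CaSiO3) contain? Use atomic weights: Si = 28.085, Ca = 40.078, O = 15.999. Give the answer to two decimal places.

M(CaSiO3) = 116.160 g/mol.
Ca contributes 1 × 40.078 = 40.078 g per mole.
40.078/116.160 = 0.3450 → 34.50%.

34.50 mass %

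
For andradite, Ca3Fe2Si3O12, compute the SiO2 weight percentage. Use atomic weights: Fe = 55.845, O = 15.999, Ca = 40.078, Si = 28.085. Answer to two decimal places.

M(Ca3Fe2Si3O12) = 508.167 g/mol; M(SiO2) = 60.083 g/mol.
Moles SiO2 per formula unit = 3 Si ÷ 1 = 3.0000.
SiO2 fraction = (3.0000 × 60.083) / 508.167 = 180.249/508.167 = 0.3547.

35.47 wt%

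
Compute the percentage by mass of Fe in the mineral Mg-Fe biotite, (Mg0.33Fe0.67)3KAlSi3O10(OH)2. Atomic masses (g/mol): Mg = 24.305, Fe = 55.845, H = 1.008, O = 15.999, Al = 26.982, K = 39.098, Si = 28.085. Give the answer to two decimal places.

Molar mass of (Mg0.33Fe0.67)3KAlSi3O10(OH)2: 0.99·24.305 + 2.01·55.845 + 1·39.098 + 1·26.982 + 3·28.085 + 12·15.999 + 2·1.008 = 480.649 g/mol.
Mass of Fe per formula unit: 2.01 × 55.845 = 112.248 g.
Weight fraction Fe = 112.248 / 480.649 = 0.2335.

23.35 weight percent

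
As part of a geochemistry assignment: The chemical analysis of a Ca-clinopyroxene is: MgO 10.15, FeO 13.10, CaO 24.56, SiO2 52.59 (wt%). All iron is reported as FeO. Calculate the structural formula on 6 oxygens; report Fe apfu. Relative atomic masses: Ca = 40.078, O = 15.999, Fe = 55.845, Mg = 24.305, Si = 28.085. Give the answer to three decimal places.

MgO: 10.15/40.304 = 0.25184 mol → 0.25184 mol Mg, 0.25184 mol O.
FeO: 13.10/71.844 = 0.18234 mol → 0.18234 mol Fe, 0.18234 mol O.
CaO: 24.56/56.077 = 0.43797 mol → 0.43797 mol Ca, 0.43797 mol O.
SiO2: 52.59/60.083 = 0.87529 mol → 0.87529 mol Si, 1.75058 mol O.
Total oxygen = 2.62273 mol. Normalization factor = 6/2.62273 = 2.28769.
Fe per 6 O = 0.18234 × 2.28769 = 0.417.

0.417 Fe apfu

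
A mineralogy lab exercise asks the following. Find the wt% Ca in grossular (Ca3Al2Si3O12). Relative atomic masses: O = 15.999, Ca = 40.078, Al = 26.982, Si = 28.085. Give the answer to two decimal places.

Molar mass of Ca3Al2Si3O12: 3*40.078 + 2*26.982 + 3*28.085 + 12*15.999 = 450.441 g/mol.
Mass of Ca per formula unit: 3 × 40.078 = 120.234 g.
Weight fraction Ca = 120.234 / 450.441 = 0.2669.

26.69 wt%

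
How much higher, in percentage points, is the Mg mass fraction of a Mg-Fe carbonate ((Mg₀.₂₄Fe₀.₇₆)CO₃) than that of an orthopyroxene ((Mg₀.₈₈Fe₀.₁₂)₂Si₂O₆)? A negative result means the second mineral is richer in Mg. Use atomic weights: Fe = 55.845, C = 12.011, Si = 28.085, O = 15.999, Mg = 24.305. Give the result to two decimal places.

M((Mg₀.₂₄Fe₀.₇₆)CO₃) = 108.283 g/mol, so wt% Mg = 5.833/108.283 × 100 = 5.39%.
M((Mg₀.₈₈Fe₀.₁₂)₂Si₂O₆) = 208.344 g/mol, so wt% Mg = 42.777/208.344 × 100 = 20.53%.
5.39 − 20.53 = -15.14 pp.

-15.14 percentage points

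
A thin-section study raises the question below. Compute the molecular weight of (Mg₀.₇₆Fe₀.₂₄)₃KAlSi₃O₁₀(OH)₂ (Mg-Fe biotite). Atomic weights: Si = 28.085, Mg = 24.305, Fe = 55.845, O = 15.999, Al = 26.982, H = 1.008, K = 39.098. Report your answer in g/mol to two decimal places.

Mg: 2.28 × 24.305 = 55.4154
Fe: 0.72 × 55.845 = 40.2084
K: 1 × 39.098 = 39.0980
Al: 1 × 26.982 = 26.9820
Si: 3 × 28.085 = 84.2550
O: 12 × 15.999 = 191.9880
H: 2 × 1.008 = 2.0160
Summing the contributions gives the formula mass.

439.96 g/mol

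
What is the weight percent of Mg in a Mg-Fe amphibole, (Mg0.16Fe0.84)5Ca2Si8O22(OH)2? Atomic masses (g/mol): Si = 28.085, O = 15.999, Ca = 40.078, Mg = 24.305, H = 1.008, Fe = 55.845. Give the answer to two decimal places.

2.06 mass %

Formula mass = 0.80·24.305 + 4.20·55.845 + 2·40.078 + 8·28.085 + 24·15.999 + 2·1.008 = 944.821 g/mol, of which 19.444 g is Mg.
So Mg makes up 19.444/944.821 = 0.0206 of the mass, i.e. 2.06%.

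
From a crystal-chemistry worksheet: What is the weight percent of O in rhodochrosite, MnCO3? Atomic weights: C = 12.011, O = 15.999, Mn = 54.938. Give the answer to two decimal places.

Molar mass of MnCO3: 1×54.938 + 1×12.011 + 3×15.999 = 114.946 g/mol.
Mass of O per formula unit: 3 × 15.999 = 47.997 g.
Weight fraction O = 47.997 / 114.946 = 0.4176.

41.76 wt%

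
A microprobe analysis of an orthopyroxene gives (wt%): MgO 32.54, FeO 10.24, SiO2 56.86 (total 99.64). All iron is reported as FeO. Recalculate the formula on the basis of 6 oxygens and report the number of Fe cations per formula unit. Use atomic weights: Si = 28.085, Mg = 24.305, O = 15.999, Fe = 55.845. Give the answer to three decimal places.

0.301 Fe apfu

MgO (M=40.304): mol = 0.80736; Mg = 0.80736, O = 0.80736.
FeO (M=71.844): mol = 0.14253; Fe = 0.14253, O = 0.14253.
SiO2 (M=60.083): mol = 0.94636; Si = 0.94636, O = 1.89272.
ΣO = 2.84261; factor = 6/ΣO = 2.11074.
Fe apfu = 0.14253 × 2.11074 = 0.301.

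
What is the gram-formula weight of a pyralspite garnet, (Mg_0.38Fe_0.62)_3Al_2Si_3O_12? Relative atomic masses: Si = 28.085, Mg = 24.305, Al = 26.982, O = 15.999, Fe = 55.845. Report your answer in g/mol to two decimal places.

461.79 g/mol

Mg: 1.14 × 24.305 = 27.7077
Fe: 1.86 × 55.845 = 103.8717
Al: 2 × 26.982 = 53.9640
Si: 3 × 28.085 = 84.2550
O: 12 × 15.999 = 191.9880
Summing the contributions gives the formula mass.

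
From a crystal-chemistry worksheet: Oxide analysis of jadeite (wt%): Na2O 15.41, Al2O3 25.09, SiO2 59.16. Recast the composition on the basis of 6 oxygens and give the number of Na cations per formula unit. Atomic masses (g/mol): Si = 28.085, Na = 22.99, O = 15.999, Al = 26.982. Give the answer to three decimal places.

Na2O: 15.41/61.979 = 0.24863 mol → 0.49726 mol Na, 0.24863 mol O.
Al2O3: 25.09/101.961 = 0.24607 mol → 0.49214 mol Al, 0.73821 mol O.
SiO2: 59.16/60.083 = 0.98464 mol → 0.98464 mol Si, 1.96928 mol O.
Total oxygen = 2.95612 mol. Normalization factor = 6/2.95612 = 2.02969.
Na per 6 O = 0.49726 × 2.02969 = 1.009.

1.009 Na apfu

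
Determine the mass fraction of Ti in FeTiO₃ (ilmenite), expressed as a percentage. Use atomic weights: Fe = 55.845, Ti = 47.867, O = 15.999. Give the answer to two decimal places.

Formula mass = 1×55.845 + 1×47.867 + 3×15.999 = 151.709 g/mol, of which 47.867 g is Ti.
So Ti makes up 47.867/151.709 = 0.3155 of the mass, i.e. 31.55%.

31.55 wt%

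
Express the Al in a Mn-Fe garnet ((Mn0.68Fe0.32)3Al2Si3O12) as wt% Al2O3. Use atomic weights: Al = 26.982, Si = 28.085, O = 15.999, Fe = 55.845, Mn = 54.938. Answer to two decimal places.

20.56 wt%

Molar mass of (Mn0.68Fe0.32)3Al2Si3O12 = 2.04*54.938 + 0.96*55.845 + 2*26.982 + 3*28.085 + 12*15.999 = 495.892 g/mol.
Each formula unit contains 2 Al, equivalent to 2/2 = 1.0000 mol Al2O3.
M(Al2O3) = 2×26.982 + 3×15.999 = 101.961 g/mol.
Mass of Al2O3 per formula unit = 1.0000 × 101.961 = 101.961 g.
Al2O3 wt% = 101.961 / 495.892 × 100 = 20.56%.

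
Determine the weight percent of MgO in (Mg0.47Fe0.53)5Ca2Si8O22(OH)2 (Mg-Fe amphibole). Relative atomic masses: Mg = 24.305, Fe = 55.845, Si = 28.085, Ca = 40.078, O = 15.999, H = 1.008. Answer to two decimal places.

10.57 wt%

Molar mass of (Mg0.47Fe0.53)5Ca2Si8O22(OH)2 = 2.35·24.305 + 2.65·55.845 + 2·40.078 + 8·28.085 + 24·15.999 + 2·1.008 = 895.934 g/mol.
Each formula unit contains 2.35 Mg, equivalent to 2.35/1 = 2.3500 mol MgO.
M(MgO) = 1×24.305 + 1×15.999 = 40.304 g/mol.
Mass of MgO per formula unit = 2.3500 × 40.304 = 94.714 g.
MgO wt% = 94.714 / 895.934 × 100 = 10.57%.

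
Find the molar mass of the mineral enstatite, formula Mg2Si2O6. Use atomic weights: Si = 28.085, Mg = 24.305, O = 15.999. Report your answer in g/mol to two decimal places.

200.77 g/mol

M = 2×24.305 + 2×28.085 + 6×15.999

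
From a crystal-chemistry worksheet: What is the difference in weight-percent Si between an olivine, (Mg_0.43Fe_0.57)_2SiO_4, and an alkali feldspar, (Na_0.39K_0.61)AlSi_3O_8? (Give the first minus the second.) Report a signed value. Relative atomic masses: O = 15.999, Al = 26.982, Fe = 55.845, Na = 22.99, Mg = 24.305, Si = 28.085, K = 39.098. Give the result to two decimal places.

-15.07 percentage points

M((Mg_0.43Fe_0.57)_2SiO_4) = 176.647 g/mol, so wt% Si = 28.085/176.647 × 100 = 15.90%.
M((Na_0.39K_0.61)AlSi_3O_8) = 272.045 g/mol, so wt% Si = 84.255/272.045 × 100 = 30.97%.
15.90 − 30.97 = -15.07 pp.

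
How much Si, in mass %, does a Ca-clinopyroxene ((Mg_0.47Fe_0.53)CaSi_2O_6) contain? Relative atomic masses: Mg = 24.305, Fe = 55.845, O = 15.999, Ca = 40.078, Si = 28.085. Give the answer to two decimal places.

Molar mass of (Mg_0.47Fe_0.53)CaSi_2O_6: 0.47·24.305 + 0.53·55.845 + 1·40.078 + 2·28.085 + 6·15.999 = 233.263 g/mol.
Mass of Si per formula unit: 2 × 28.085 = 56.170 g.
Weight fraction Si = 56.170 / 233.263 = 0.2408.

24.08 mass %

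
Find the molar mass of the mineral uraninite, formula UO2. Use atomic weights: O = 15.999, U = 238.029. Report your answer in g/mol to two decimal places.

M = 1(238.029) + 2(15.999)

270.03 g/mol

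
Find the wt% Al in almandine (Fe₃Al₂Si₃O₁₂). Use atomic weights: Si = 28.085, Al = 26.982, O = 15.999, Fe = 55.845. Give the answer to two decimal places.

10.84 wt%

Formula mass = 3·55.845 + 2·26.982 + 3·28.085 + 12·15.999 = 497.742 g/mol, of which 53.964 g is Al.
So Al makes up 53.964/497.742 = 0.1084 of the mass, i.e. 10.84%.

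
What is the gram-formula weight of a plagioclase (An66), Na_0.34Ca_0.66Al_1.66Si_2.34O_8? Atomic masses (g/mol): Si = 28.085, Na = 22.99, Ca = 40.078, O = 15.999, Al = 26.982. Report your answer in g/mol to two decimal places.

272.77 g/mol

Na: 0.34 × 22.99 = 7.8166
Ca: 0.66 × 40.078 = 26.4515
Al: 1.66 × 26.982 = 44.7901
Si: 2.34 × 28.085 = 65.7189
O: 8 × 15.999 = 127.9920
Summing the contributions gives the formula mass.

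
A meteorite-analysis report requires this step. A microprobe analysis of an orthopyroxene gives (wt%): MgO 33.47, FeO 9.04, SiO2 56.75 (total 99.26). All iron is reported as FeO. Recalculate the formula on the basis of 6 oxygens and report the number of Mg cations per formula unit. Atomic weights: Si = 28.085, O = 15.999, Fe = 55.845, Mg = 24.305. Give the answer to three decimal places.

1.751 Mg apfu

MgO (M=40.304): mol = 0.83044; Mg = 0.83044, O = 0.83044.
FeO (M=71.844): mol = 0.12583; Fe = 0.12583, O = 0.12583.
SiO2 (M=60.083): mol = 0.94453; Si = 0.94453, O = 1.88906.
ΣO = 2.84533; factor = 6/ΣO = 2.10872.
Mg apfu = 0.83044 × 2.10872 = 1.751.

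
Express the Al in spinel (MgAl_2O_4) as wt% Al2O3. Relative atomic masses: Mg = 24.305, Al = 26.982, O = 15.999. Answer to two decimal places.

71.67 wt%

M(MgAl_2O_4) = 142.265 g/mol; M(Al2O3) = 101.961 g/mol.
Moles Al2O3 per formula unit = 2 Al ÷ 2 = 1.0000.
Al2O3 fraction = (1.0000 × 101.961) / 142.265 = 101.961/142.265 = 0.7167.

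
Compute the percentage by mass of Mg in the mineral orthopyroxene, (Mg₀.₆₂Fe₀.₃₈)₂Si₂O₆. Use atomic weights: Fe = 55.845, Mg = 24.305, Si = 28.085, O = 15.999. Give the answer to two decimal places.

Molar mass of (Mg₀.₆₂Fe₀.₃₈)₂Si₂O₆: 1.24×24.305 + 0.76×55.845 + 2×28.085 + 6×15.999 = 224.744 g/mol.
Mass of Mg per formula unit: 1.24 × 24.305 = 30.138 g.
Weight fraction Mg = 30.138 / 224.744 = 0.1341.

13.41 wt%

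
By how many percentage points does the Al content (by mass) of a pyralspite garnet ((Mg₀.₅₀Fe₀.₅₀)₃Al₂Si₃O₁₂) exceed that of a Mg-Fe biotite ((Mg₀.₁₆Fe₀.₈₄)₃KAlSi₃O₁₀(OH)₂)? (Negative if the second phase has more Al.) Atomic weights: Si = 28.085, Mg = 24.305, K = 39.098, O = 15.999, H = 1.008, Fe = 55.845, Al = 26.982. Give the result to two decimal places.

M((Mg₀.₅₀Fe₀.₅₀)₃Al₂Si₃O₁₂) = 450.432 g/mol, so wt% Al = 53.964/450.432 × 100 = 11.98%.
M((Mg₀.₁₆Fe₀.₈₄)₃KAlSi₃O₁₀(OH)₂) = 496.735 g/mol, so wt% Al = 26.982/496.735 × 100 = 5.43%.
11.98 − 5.43 = 6.55 pp.

6.55 percentage points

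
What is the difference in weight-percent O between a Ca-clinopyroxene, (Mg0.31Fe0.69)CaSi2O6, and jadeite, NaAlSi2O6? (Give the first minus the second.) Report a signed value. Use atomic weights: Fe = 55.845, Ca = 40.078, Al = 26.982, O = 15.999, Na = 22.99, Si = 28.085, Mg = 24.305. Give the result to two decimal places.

-7.21 percentage points

First mineral: 95.994 g O in 238.310 g formula = 40.28 wt% O.
Second mineral: 95.994 g O in 202.136 g formula = 47.49 wt% O.
40.28% − 47.49% gives a difference of -7.21 percentage points.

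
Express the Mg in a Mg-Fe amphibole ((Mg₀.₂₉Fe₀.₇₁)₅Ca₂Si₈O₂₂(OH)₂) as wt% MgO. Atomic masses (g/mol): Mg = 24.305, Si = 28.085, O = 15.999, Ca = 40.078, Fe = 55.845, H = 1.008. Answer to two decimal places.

Formula mass = 924.320 g/mol.
1.45 Mg → 1.4500 mol MgO per formula unit; M(MgO) = 40.304, so MgO mass = 58.441 g.
58.441/924.320 × 100 = 6.32 wt%.

6.32 wt%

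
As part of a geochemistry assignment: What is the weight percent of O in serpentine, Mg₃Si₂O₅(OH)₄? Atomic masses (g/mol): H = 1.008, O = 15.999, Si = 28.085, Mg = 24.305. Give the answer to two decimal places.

51.96 wt%

M(Mg₃Si₂O₅(OH)₄) = 277.108 g/mol.
O contributes 9 × 15.999 = 143.991 g per mole.
143.991/277.108 = 0.5196 → 51.96%.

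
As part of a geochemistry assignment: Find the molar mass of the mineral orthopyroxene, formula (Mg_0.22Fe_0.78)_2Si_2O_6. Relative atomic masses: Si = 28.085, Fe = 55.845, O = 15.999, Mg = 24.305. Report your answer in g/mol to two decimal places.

The formula mass is the sum 0.44·24.305 + 1.56·55.845 + 2·28.085 + 6·15.999.

249.98 g/mol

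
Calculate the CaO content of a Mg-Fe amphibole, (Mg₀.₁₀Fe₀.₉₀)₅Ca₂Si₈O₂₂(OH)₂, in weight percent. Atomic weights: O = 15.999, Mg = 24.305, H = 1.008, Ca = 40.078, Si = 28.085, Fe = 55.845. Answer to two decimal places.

11.75 wt%

M((Mg₀.₁₀Fe₀.₉₀)₅Ca₂Si₈O₂₂(OH)₂) = 954.283 g/mol; M(CaO) = 56.077 g/mol.
Moles CaO per formula unit = 2 Ca ÷ 1 = 2.0000.
CaO fraction = (2.0000 × 56.077) / 954.283 = 112.154/954.283 = 0.1175.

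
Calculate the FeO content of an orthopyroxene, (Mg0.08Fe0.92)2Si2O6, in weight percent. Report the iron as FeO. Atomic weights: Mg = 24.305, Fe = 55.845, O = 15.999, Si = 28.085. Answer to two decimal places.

M((Mg0.08Fe0.92)2Si2O6) = 258.808 g/mol; M(FeO) = 71.844 g/mol.
Moles FeO per formula unit = 1.84 Fe ÷ 1 = 1.8400.
FeO fraction = (1.8400 × 71.844) / 258.808 = 132.193/258.808 = 0.5108.

51.08 wt%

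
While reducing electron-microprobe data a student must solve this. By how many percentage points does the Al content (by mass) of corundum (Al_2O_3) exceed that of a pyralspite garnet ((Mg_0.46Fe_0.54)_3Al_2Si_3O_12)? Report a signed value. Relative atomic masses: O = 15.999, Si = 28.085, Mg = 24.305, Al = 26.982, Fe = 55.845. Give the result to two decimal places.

Al in Al_2O_3: molar mass 101.961 g/mol; 2×26.982 = 53.964 g → 52.93 wt%.
Al in (Mg_0.46Fe_0.54)_3Al_2Si_3O_12: molar mass 454.217 g/mol; 2×26.982 = 53.964 g → 11.88 wt%.
Difference = 52.93 − 11.88 = 41.05 percentage points.

41.05 percentage points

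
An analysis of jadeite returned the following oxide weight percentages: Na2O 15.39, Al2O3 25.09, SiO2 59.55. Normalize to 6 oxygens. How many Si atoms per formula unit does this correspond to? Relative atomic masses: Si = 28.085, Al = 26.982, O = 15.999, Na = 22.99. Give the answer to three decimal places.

Na2O (M=61.979): mol = 0.24831; Na = 0.49662, O = 0.24831.
Al2O3 (M=101.961): mol = 0.24607; Al = 0.49214, O = 0.73821.
SiO2 (M=60.083): mol = 0.99113; Si = 0.99113, O = 1.98226.
ΣO = 2.96878; factor = 6/ΣO = 2.02103.
Si apfu = 0.99113 × 2.02103 = 2.003.

2.003 Si apfu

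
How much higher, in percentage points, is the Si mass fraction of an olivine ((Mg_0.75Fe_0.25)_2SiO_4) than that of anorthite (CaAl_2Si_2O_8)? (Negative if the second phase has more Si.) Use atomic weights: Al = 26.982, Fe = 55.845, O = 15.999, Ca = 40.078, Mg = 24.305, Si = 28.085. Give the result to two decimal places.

-2.24 percentage points

Si in (Mg_0.75Fe_0.25)_2SiO_4: molar mass 156.461 g/mol; 1×28.085 = 28.085 g → 17.95 wt%.
Si in CaAl_2Si_2O_8: molar mass 278.204 g/mol; 2×28.085 = 56.170 g → 20.19 wt%.
Difference = 17.95 − 20.19 = -2.24 percentage points.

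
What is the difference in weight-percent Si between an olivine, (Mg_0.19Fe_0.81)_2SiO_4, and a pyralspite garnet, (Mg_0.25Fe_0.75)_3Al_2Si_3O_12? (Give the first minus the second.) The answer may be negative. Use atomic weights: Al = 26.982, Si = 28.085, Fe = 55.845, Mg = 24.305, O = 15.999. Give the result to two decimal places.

Si in (Mg_0.19Fe_0.81)_2SiO_4: molar mass 191.786 g/mol; 1×28.085 = 28.085 g → 14.64 wt%.
Si in (Mg_0.25Fe_0.75)_3Al_2Si_3O_12: molar mass 474.087 g/mol; 3×28.085 = 84.255 g → 17.77 wt%.
Difference = 14.64 − 17.77 = -3.13 percentage points.

-3.13 percentage points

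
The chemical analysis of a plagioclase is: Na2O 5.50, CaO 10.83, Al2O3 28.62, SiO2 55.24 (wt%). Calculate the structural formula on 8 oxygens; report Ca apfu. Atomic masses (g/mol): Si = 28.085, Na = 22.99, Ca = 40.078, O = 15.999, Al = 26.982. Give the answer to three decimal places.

Na2O (M=61.979): mol = 0.08874; Na = 0.17748, O = 0.08874.
CaO (M=56.077): mol = 0.19313; Ca = 0.19313, O = 0.19313.
Al2O3 (M=101.961): mol = 0.28070; Al = 0.56140, O = 0.84210.
SiO2 (M=60.083): mol = 0.91939; Si = 0.91939, O = 1.83878.
ΣO = 2.96275; factor = 8/ΣO = 2.70019.
Ca apfu = 0.19313 × 2.70019 = 0.521.

0.521 Ca apfu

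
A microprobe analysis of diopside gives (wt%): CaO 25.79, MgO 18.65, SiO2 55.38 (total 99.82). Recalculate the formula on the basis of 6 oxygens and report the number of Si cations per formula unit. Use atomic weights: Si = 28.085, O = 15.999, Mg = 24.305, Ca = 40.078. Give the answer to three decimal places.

1.999 Si apfu

25.79 wt% CaO ÷ 56.077 g/mol = 0.45990 mol, giving 0.45990 Ca and 0.45990 O.
18.65 wt% MgO ÷ 40.304 g/mol = 0.46273 mol, giving 0.46273 Mg and 0.46273 O.
55.38 wt% SiO2 ÷ 60.083 g/mol = 0.92172 mol, giving 0.92172 Si and 1.84344 O.
Oxygen sums to 2.76607; scaling by 6/2.76607 = 2.16914 puts the formula on 6 O.
Si: 0.92172 × 2.16914 = 1.999 atoms per formula unit.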